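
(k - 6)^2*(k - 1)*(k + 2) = k^4 - 11*k^3 + 22*k^2 + 60*k - 72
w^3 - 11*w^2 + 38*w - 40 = (w - 5)*(w - 4)*(w - 2)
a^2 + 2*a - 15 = (a - 3)*(a + 5)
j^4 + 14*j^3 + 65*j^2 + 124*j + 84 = (j + 2)^2*(j + 3)*(j + 7)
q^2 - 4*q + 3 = (q - 3)*(q - 1)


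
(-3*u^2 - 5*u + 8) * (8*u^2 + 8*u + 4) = -24*u^4 - 64*u^3 + 12*u^2 + 44*u + 32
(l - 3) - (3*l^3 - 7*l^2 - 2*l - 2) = -3*l^3 + 7*l^2 + 3*l - 1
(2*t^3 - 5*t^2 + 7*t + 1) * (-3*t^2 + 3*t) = -6*t^5 + 21*t^4 - 36*t^3 + 18*t^2 + 3*t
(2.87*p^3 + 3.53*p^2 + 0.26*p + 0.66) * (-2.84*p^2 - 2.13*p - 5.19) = -8.1508*p^5 - 16.1383*p^4 - 23.1526*p^3 - 20.7489*p^2 - 2.7552*p - 3.4254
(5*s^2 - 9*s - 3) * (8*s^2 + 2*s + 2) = 40*s^4 - 62*s^3 - 32*s^2 - 24*s - 6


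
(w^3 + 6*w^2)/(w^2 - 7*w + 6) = w^2*(w + 6)/(w^2 - 7*w + 6)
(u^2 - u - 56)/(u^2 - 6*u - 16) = (u + 7)/(u + 2)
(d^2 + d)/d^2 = (d + 1)/d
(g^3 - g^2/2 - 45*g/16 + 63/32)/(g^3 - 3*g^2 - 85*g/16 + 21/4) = (g - 3/2)/(g - 4)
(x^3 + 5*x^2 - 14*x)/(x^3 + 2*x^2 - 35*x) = (x - 2)/(x - 5)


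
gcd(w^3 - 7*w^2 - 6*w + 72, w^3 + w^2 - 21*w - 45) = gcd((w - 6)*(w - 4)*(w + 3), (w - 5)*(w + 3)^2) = w + 3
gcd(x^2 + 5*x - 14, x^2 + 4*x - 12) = x - 2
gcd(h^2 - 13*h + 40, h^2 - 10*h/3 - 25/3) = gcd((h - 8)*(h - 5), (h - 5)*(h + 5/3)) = h - 5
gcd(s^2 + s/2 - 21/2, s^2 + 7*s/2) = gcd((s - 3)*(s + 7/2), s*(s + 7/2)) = s + 7/2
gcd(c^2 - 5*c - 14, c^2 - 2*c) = 1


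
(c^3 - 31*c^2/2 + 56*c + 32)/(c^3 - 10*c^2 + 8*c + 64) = (c^2 - 15*c/2 - 4)/(c^2 - 2*c - 8)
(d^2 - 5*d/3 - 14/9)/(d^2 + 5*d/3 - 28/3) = (d + 2/3)/(d + 4)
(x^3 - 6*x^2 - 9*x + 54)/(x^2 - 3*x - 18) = x - 3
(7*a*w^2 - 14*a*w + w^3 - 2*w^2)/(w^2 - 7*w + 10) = w*(7*a + w)/(w - 5)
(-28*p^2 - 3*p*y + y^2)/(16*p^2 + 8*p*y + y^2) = (-7*p + y)/(4*p + y)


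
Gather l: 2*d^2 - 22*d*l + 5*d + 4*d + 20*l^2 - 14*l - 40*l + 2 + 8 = 2*d^2 + 9*d + 20*l^2 + l*(-22*d - 54) + 10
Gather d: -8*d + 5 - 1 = 4 - 8*d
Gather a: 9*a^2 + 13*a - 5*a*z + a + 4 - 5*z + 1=9*a^2 + a*(14 - 5*z) - 5*z + 5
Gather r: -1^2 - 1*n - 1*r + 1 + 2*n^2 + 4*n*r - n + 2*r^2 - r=2*n^2 - 2*n + 2*r^2 + r*(4*n - 2)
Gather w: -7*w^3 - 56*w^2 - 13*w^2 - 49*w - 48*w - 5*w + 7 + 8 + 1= -7*w^3 - 69*w^2 - 102*w + 16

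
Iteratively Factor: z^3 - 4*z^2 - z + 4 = (z - 1)*(z^2 - 3*z - 4) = (z - 1)*(z + 1)*(z - 4)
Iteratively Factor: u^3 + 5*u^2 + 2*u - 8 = (u + 2)*(u^2 + 3*u - 4) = (u + 2)*(u + 4)*(u - 1)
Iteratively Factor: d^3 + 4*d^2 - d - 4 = (d + 1)*(d^2 + 3*d - 4) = (d - 1)*(d + 1)*(d + 4)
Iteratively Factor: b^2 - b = (b)*(b - 1)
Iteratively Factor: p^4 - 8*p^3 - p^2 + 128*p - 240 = (p - 5)*(p^3 - 3*p^2 - 16*p + 48) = (p - 5)*(p + 4)*(p^2 - 7*p + 12) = (p - 5)*(p - 3)*(p + 4)*(p - 4)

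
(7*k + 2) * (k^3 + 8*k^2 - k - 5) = 7*k^4 + 58*k^3 + 9*k^2 - 37*k - 10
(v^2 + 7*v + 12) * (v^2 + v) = v^4 + 8*v^3 + 19*v^2 + 12*v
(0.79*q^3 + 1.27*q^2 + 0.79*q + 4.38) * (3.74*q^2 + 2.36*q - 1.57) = 2.9546*q^5 + 6.6142*q^4 + 4.7115*q^3 + 16.2517*q^2 + 9.0965*q - 6.8766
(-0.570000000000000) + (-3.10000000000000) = -3.67000000000000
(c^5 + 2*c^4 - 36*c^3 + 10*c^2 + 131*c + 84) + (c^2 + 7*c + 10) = c^5 + 2*c^4 - 36*c^3 + 11*c^2 + 138*c + 94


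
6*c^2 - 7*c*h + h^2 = (-6*c + h)*(-c + h)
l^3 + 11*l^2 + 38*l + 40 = (l + 2)*(l + 4)*(l + 5)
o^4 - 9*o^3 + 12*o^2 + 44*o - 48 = (o - 6)*(o - 4)*(o - 1)*(o + 2)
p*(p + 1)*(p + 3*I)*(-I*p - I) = -I*p^4 + 3*p^3 - 2*I*p^3 + 6*p^2 - I*p^2 + 3*p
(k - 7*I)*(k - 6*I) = k^2 - 13*I*k - 42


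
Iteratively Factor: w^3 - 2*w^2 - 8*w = (w - 4)*(w^2 + 2*w) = (w - 4)*(w + 2)*(w)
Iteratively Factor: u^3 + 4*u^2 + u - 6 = (u + 2)*(u^2 + 2*u - 3) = (u - 1)*(u + 2)*(u + 3)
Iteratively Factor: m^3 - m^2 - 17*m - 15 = (m + 3)*(m^2 - 4*m - 5) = (m - 5)*(m + 3)*(m + 1)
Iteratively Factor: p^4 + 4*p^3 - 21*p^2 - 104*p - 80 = (p + 4)*(p^3 - 21*p - 20) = (p + 4)^2*(p^2 - 4*p - 5) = (p - 5)*(p + 4)^2*(p + 1)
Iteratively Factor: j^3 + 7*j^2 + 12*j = (j)*(j^2 + 7*j + 12) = j*(j + 4)*(j + 3)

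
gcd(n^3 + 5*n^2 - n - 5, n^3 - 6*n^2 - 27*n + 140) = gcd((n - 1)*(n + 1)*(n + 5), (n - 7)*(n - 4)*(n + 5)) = n + 5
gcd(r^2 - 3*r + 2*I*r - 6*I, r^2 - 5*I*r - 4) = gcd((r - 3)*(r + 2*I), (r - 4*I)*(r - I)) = 1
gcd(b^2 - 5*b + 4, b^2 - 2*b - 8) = b - 4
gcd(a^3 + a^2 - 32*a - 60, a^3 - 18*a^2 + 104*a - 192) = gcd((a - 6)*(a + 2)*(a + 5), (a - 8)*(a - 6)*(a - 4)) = a - 6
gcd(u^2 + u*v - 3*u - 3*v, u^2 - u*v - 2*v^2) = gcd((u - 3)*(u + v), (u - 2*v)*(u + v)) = u + v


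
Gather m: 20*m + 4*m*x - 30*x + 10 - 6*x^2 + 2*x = m*(4*x + 20) - 6*x^2 - 28*x + 10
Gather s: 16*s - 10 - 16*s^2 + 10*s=-16*s^2 + 26*s - 10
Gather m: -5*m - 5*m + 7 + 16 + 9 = 32 - 10*m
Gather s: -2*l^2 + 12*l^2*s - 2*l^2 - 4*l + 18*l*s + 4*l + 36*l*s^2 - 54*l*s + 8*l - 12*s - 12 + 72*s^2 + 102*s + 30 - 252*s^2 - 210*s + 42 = -4*l^2 + 8*l + s^2*(36*l - 180) + s*(12*l^2 - 36*l - 120) + 60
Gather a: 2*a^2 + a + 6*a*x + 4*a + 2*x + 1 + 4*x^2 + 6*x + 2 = 2*a^2 + a*(6*x + 5) + 4*x^2 + 8*x + 3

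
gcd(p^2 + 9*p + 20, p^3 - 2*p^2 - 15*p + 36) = p + 4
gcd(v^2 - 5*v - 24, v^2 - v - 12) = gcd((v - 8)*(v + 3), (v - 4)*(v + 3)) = v + 3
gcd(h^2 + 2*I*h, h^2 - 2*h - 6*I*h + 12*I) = 1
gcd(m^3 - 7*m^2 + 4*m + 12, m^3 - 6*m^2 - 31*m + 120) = 1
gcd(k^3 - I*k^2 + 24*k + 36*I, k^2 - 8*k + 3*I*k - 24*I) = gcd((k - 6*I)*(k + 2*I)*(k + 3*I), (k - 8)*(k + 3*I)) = k + 3*I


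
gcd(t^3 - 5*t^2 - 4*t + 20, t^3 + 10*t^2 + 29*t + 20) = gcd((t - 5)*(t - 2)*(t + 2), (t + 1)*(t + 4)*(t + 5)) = 1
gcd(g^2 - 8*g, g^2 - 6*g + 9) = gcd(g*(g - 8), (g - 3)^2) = 1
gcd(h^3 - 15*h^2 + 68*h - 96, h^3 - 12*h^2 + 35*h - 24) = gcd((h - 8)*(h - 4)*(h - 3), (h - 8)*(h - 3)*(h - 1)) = h^2 - 11*h + 24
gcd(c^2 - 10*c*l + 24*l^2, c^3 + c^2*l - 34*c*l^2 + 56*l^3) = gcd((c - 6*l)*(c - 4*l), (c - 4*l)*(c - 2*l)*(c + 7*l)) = c - 4*l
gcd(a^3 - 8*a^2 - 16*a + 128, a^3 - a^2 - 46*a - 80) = a - 8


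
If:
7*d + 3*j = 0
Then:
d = -3*j/7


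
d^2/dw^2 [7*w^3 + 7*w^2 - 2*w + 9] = 42*w + 14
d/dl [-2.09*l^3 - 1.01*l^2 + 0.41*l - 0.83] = -6.27*l^2 - 2.02*l + 0.41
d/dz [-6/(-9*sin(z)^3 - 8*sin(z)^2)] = -6*(27*sin(z) + 16)*cos(z)/((9*sin(z) + 8)^2*sin(z)^3)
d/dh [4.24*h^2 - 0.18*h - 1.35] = 8.48*h - 0.18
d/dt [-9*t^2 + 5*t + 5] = 5 - 18*t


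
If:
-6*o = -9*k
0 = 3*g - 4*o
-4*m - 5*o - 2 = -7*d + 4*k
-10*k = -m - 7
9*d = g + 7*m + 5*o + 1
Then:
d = 135/31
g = 68/31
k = 34/31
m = 123/31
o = 51/31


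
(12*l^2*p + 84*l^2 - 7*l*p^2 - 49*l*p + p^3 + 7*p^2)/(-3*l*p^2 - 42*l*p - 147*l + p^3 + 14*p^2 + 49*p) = (-4*l + p)/(p + 7)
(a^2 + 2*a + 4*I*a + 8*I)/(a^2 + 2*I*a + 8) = (a + 2)/(a - 2*I)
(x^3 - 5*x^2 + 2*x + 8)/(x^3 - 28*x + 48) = (x + 1)/(x + 6)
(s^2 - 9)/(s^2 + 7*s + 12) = (s - 3)/(s + 4)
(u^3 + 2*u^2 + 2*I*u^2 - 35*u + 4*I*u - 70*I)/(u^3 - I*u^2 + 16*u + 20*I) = (u^2 + 2*u - 35)/(u^2 - 3*I*u + 10)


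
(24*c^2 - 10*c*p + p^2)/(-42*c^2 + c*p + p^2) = (-4*c + p)/(7*c + p)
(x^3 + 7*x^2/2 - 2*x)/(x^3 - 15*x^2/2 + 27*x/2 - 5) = x*(x + 4)/(x^2 - 7*x + 10)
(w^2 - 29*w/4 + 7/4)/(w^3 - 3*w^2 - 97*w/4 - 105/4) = (4*w - 1)/(4*w^2 + 16*w + 15)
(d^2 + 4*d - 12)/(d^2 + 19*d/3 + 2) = 3*(d - 2)/(3*d + 1)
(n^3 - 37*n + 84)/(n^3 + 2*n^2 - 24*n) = (n^2 + 4*n - 21)/(n*(n + 6))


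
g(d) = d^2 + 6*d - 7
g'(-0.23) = 5.54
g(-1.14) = -12.54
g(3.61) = 27.69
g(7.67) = 97.85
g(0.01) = -6.94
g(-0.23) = -8.33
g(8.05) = 106.10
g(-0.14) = -7.82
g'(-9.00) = -12.00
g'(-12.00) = -18.00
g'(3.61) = 13.22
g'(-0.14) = 5.72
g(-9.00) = 20.00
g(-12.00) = 65.00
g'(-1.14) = 3.72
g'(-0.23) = 5.54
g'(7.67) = 21.34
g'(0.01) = 6.02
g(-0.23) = -8.33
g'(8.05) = 22.10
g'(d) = 2*d + 6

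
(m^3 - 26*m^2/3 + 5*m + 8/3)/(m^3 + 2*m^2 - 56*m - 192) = (3*m^2 - 2*m - 1)/(3*(m^2 + 10*m + 24))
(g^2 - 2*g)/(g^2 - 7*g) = (g - 2)/(g - 7)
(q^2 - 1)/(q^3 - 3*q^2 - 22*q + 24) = (q + 1)/(q^2 - 2*q - 24)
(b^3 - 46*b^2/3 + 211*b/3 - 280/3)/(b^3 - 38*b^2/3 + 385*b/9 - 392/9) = 3*(b - 5)/(3*b - 7)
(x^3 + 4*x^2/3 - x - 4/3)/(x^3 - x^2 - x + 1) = (x + 4/3)/(x - 1)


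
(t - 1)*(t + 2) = t^2 + t - 2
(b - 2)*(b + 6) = b^2 + 4*b - 12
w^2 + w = w*(w + 1)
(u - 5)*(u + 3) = u^2 - 2*u - 15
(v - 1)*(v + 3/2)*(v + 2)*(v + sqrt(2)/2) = v^4 + sqrt(2)*v^3/2 + 5*v^3/2 - v^2/2 + 5*sqrt(2)*v^2/4 - 3*v - sqrt(2)*v/4 - 3*sqrt(2)/2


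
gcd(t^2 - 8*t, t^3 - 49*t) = t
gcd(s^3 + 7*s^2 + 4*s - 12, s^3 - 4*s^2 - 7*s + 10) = s^2 + s - 2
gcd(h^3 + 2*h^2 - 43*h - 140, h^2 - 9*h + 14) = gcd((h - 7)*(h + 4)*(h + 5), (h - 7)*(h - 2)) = h - 7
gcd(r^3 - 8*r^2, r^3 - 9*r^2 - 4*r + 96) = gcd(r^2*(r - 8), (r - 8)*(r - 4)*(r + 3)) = r - 8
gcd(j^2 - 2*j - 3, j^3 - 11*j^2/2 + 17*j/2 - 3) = j - 3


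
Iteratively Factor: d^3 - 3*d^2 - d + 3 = (d - 3)*(d^2 - 1) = (d - 3)*(d + 1)*(d - 1)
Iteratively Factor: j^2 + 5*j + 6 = (j + 2)*(j + 3)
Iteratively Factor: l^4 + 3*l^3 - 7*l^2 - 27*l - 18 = (l - 3)*(l^3 + 6*l^2 + 11*l + 6) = (l - 3)*(l + 1)*(l^2 + 5*l + 6) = (l - 3)*(l + 1)*(l + 2)*(l + 3)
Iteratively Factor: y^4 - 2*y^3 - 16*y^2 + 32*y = (y)*(y^3 - 2*y^2 - 16*y + 32) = y*(y - 4)*(y^2 + 2*y - 8) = y*(y - 4)*(y + 4)*(y - 2)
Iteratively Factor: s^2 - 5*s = (s - 5)*(s)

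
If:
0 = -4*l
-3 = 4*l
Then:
No Solution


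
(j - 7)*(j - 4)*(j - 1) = j^3 - 12*j^2 + 39*j - 28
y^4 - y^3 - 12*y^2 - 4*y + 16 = (y - 4)*(y - 1)*(y + 2)^2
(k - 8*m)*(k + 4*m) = k^2 - 4*k*m - 32*m^2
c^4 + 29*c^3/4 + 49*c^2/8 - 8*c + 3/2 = (c - 1/2)*(c - 1/4)*(c + 2)*(c + 6)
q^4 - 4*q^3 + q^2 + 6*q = q*(q - 3)*(q - 2)*(q + 1)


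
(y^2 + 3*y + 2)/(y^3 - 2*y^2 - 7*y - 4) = (y + 2)/(y^2 - 3*y - 4)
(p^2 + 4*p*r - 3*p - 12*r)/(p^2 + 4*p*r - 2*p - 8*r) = (p - 3)/(p - 2)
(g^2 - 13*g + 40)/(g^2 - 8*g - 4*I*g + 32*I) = (g - 5)/(g - 4*I)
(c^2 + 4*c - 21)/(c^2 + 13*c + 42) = (c - 3)/(c + 6)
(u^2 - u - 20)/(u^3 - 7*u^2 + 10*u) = (u + 4)/(u*(u - 2))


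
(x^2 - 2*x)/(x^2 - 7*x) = (x - 2)/(x - 7)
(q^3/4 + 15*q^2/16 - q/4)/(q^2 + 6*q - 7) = q*(4*q^2 + 15*q - 4)/(16*(q^2 + 6*q - 7))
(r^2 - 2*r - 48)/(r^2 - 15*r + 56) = (r + 6)/(r - 7)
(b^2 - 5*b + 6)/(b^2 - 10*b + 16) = (b - 3)/(b - 8)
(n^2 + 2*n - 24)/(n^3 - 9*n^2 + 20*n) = (n + 6)/(n*(n - 5))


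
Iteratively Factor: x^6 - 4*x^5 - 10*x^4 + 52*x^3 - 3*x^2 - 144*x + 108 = (x - 3)*(x^5 - x^4 - 13*x^3 + 13*x^2 + 36*x - 36) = (x - 3)*(x - 1)*(x^4 - 13*x^2 + 36) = (x - 3)*(x - 1)*(x + 3)*(x^3 - 3*x^2 - 4*x + 12) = (x - 3)*(x - 2)*(x - 1)*(x + 3)*(x^2 - x - 6) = (x - 3)^2*(x - 2)*(x - 1)*(x + 3)*(x + 2)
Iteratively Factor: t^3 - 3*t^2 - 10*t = (t)*(t^2 - 3*t - 10) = t*(t - 5)*(t + 2)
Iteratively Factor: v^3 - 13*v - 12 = (v + 3)*(v^2 - 3*v - 4) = (v - 4)*(v + 3)*(v + 1)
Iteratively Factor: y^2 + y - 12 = (y + 4)*(y - 3)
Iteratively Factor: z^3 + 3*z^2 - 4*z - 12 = (z + 2)*(z^2 + z - 6) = (z - 2)*(z + 2)*(z + 3)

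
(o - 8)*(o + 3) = o^2 - 5*o - 24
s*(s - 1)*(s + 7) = s^3 + 6*s^2 - 7*s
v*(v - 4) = v^2 - 4*v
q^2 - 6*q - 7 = (q - 7)*(q + 1)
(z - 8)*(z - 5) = z^2 - 13*z + 40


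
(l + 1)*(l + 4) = l^2 + 5*l + 4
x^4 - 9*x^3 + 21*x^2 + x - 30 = (x - 5)*(x - 3)*(x - 2)*(x + 1)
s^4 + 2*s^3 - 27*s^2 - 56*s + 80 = (s - 5)*(s - 1)*(s + 4)^2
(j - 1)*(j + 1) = j^2 - 1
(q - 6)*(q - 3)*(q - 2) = q^3 - 11*q^2 + 36*q - 36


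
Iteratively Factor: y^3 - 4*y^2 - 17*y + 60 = (y - 5)*(y^2 + y - 12) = (y - 5)*(y - 3)*(y + 4)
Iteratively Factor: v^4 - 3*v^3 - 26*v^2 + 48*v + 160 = (v + 2)*(v^3 - 5*v^2 - 16*v + 80) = (v - 4)*(v + 2)*(v^2 - v - 20) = (v - 4)*(v + 2)*(v + 4)*(v - 5)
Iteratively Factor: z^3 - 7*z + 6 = (z - 1)*(z^2 + z - 6) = (z - 1)*(z + 3)*(z - 2)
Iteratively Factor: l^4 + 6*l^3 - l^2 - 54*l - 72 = (l + 3)*(l^3 + 3*l^2 - 10*l - 24) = (l - 3)*(l + 3)*(l^2 + 6*l + 8) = (l - 3)*(l + 3)*(l + 4)*(l + 2)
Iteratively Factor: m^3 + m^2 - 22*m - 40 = (m + 4)*(m^2 - 3*m - 10) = (m - 5)*(m + 4)*(m + 2)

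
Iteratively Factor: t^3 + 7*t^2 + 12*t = (t)*(t^2 + 7*t + 12) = t*(t + 3)*(t + 4)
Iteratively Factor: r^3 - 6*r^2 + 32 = (r - 4)*(r^2 - 2*r - 8) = (r - 4)*(r + 2)*(r - 4)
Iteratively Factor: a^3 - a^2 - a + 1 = (a + 1)*(a^2 - 2*a + 1) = (a - 1)*(a + 1)*(a - 1)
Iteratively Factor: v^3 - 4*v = (v - 2)*(v^2 + 2*v) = v*(v - 2)*(v + 2)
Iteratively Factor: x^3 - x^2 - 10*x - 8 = (x + 1)*(x^2 - 2*x - 8) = (x + 1)*(x + 2)*(x - 4)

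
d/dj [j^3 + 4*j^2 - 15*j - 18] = 3*j^2 + 8*j - 15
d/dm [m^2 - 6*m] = 2*m - 6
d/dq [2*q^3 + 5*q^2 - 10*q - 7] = 6*q^2 + 10*q - 10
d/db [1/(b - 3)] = -1/(b - 3)^2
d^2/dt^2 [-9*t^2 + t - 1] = -18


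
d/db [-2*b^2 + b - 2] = 1 - 4*b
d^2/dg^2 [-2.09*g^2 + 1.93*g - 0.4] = -4.18000000000000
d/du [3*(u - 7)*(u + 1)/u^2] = 6*(3*u + 7)/u^3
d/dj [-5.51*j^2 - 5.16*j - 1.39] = -11.02*j - 5.16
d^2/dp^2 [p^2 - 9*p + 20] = 2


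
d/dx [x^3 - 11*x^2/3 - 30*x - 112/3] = 3*x^2 - 22*x/3 - 30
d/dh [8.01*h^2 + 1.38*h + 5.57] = 16.02*h + 1.38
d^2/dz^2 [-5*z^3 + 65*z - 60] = -30*z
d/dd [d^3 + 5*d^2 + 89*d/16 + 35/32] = 3*d^2 + 10*d + 89/16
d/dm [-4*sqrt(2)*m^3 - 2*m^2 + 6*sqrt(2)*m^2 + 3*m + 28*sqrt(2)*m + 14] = -12*sqrt(2)*m^2 - 4*m + 12*sqrt(2)*m + 3 + 28*sqrt(2)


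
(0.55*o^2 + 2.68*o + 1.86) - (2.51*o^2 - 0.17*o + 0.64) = -1.96*o^2 + 2.85*o + 1.22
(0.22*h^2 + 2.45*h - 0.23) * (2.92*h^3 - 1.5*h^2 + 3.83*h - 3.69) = 0.6424*h^5 + 6.824*h^4 - 3.504*h^3 + 8.9167*h^2 - 9.9214*h + 0.8487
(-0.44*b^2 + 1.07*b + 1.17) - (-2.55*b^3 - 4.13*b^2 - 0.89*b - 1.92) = 2.55*b^3 + 3.69*b^2 + 1.96*b + 3.09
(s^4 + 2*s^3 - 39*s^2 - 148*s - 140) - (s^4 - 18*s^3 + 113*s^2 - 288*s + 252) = 20*s^3 - 152*s^2 + 140*s - 392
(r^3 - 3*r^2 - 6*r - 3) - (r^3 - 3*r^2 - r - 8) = 5 - 5*r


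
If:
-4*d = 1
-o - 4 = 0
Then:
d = -1/4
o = -4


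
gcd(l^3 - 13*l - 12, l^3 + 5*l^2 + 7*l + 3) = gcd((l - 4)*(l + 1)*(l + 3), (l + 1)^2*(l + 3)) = l^2 + 4*l + 3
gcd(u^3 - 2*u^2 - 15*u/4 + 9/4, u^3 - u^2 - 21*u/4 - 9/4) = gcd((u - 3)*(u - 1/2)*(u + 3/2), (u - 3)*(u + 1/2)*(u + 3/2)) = u^2 - 3*u/2 - 9/2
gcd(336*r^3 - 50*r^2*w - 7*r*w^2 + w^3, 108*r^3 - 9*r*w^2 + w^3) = 6*r - w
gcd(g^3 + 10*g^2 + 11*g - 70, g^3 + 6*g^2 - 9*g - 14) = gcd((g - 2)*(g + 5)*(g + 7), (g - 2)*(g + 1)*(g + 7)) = g^2 + 5*g - 14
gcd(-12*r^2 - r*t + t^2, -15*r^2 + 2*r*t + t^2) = 1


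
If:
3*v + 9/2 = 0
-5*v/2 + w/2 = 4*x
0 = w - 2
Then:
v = -3/2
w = 2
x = 19/16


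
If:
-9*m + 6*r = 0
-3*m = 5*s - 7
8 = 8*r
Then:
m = 2/3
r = 1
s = 1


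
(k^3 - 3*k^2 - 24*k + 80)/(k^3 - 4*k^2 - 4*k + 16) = (k^2 + k - 20)/(k^2 - 4)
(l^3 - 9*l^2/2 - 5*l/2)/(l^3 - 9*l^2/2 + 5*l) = (2*l^2 - 9*l - 5)/(2*l^2 - 9*l + 10)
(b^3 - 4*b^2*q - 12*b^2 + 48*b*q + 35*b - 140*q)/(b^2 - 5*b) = b - 4*q - 7 + 28*q/b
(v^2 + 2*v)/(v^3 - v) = (v + 2)/(v^2 - 1)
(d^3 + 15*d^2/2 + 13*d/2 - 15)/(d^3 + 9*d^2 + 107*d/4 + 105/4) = 2*(d^2 + 5*d - 6)/(2*d^2 + 13*d + 21)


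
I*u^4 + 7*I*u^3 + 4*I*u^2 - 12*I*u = u*(u + 2)*(u + 6)*(I*u - I)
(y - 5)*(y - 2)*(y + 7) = y^3 - 39*y + 70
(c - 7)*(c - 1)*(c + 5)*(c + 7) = c^4 + 4*c^3 - 54*c^2 - 196*c + 245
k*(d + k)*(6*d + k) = 6*d^2*k + 7*d*k^2 + k^3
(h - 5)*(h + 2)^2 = h^3 - h^2 - 16*h - 20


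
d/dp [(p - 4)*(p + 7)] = 2*p + 3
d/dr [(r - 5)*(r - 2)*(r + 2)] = 3*r^2 - 10*r - 4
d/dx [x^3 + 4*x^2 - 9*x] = 3*x^2 + 8*x - 9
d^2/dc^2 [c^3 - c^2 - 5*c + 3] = 6*c - 2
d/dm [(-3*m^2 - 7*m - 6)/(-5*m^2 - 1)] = (-35*m^2 - 54*m + 7)/(25*m^4 + 10*m^2 + 1)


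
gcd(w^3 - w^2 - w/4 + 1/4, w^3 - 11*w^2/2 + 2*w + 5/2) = w^2 - w/2 - 1/2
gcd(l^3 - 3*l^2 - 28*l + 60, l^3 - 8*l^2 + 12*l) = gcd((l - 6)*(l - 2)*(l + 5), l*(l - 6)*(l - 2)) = l^2 - 8*l + 12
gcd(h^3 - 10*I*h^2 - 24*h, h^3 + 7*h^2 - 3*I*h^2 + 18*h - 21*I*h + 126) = h - 6*I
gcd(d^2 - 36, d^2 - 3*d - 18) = d - 6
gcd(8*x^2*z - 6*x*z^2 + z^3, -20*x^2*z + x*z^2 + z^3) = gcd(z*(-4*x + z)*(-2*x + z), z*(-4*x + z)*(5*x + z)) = 4*x*z - z^2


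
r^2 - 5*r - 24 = (r - 8)*(r + 3)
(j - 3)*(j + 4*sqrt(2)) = j^2 - 3*j + 4*sqrt(2)*j - 12*sqrt(2)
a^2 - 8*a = a*(a - 8)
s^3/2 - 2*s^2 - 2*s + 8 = (s/2 + 1)*(s - 4)*(s - 2)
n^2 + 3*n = n*(n + 3)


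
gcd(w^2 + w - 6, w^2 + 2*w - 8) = w - 2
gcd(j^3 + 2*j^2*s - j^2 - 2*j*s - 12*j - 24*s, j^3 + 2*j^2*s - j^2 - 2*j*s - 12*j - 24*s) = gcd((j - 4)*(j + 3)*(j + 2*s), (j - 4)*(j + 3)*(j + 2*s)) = j^3 + 2*j^2*s - j^2 - 2*j*s - 12*j - 24*s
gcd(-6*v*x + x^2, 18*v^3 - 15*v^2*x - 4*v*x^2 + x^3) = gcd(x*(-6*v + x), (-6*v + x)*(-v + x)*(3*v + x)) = -6*v + x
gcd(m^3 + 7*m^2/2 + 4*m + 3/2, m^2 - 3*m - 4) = m + 1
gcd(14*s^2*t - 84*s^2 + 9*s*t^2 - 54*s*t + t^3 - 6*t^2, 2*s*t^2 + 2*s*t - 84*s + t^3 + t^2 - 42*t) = 2*s*t - 12*s + t^2 - 6*t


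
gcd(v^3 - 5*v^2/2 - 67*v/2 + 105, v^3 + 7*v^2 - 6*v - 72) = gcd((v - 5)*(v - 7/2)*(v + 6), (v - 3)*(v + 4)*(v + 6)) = v + 6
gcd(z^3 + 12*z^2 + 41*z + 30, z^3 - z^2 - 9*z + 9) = 1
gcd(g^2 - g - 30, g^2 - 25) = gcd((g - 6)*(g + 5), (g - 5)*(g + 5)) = g + 5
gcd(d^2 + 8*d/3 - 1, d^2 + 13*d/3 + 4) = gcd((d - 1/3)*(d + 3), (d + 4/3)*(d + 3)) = d + 3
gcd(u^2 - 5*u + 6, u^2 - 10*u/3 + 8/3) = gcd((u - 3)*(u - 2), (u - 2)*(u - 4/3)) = u - 2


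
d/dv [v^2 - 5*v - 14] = 2*v - 5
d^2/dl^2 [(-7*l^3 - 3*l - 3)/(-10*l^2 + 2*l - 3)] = 2*(118*l^3 + 774*l^2 - 261*l - 60)/(1000*l^6 - 600*l^5 + 1020*l^4 - 368*l^3 + 306*l^2 - 54*l + 27)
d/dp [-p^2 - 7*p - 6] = -2*p - 7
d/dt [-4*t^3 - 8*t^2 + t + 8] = -12*t^2 - 16*t + 1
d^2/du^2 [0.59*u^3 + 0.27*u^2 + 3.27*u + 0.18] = 3.54*u + 0.54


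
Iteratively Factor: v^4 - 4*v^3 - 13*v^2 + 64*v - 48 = (v - 1)*(v^3 - 3*v^2 - 16*v + 48) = (v - 3)*(v - 1)*(v^2 - 16) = (v - 3)*(v - 1)*(v + 4)*(v - 4)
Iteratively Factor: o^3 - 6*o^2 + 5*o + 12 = (o + 1)*(o^2 - 7*o + 12) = (o - 3)*(o + 1)*(o - 4)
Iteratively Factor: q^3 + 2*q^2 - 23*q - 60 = (q + 3)*(q^2 - q - 20) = (q - 5)*(q + 3)*(q + 4)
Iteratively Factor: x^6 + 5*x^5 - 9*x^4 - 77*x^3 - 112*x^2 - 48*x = (x)*(x^5 + 5*x^4 - 9*x^3 - 77*x^2 - 112*x - 48) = x*(x + 4)*(x^4 + x^3 - 13*x^2 - 25*x - 12) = x*(x + 1)*(x + 4)*(x^3 - 13*x - 12) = x*(x - 4)*(x + 1)*(x + 4)*(x^2 + 4*x + 3) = x*(x - 4)*(x + 1)*(x + 3)*(x + 4)*(x + 1)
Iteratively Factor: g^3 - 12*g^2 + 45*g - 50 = (g - 5)*(g^2 - 7*g + 10) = (g - 5)*(g - 2)*(g - 5)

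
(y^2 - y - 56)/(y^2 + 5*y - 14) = (y - 8)/(y - 2)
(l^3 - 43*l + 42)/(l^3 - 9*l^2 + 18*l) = (l^2 + 6*l - 7)/(l*(l - 3))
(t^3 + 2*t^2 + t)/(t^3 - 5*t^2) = (t^2 + 2*t + 1)/(t*(t - 5))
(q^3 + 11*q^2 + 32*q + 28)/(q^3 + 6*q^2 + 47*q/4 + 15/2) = 4*(q^2 + 9*q + 14)/(4*q^2 + 16*q + 15)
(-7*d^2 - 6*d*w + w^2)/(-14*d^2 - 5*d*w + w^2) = (d + w)/(2*d + w)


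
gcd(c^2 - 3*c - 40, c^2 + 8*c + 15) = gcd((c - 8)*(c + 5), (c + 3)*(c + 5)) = c + 5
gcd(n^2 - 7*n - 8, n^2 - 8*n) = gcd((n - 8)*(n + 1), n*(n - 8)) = n - 8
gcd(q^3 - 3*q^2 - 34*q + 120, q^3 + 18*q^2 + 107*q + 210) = q + 6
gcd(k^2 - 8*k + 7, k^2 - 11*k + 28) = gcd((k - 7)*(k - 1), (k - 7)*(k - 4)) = k - 7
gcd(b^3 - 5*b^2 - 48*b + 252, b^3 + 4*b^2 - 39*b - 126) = b^2 + b - 42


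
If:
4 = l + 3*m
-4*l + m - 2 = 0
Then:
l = -2/13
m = 18/13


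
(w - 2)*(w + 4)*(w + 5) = w^3 + 7*w^2 + 2*w - 40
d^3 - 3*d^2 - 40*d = d*(d - 8)*(d + 5)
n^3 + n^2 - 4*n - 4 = (n - 2)*(n + 1)*(n + 2)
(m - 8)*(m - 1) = m^2 - 9*m + 8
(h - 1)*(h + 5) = h^2 + 4*h - 5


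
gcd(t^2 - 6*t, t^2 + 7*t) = t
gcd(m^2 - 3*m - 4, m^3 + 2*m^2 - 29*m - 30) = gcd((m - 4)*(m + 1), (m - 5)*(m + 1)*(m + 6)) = m + 1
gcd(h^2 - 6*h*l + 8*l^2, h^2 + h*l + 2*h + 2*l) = 1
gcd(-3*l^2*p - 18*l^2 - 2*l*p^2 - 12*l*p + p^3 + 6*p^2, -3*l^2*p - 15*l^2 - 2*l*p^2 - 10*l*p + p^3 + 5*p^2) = -3*l^2 - 2*l*p + p^2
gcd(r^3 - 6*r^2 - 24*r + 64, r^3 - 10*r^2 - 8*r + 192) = r^2 - 4*r - 32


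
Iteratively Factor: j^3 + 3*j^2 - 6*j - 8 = (j - 2)*(j^2 + 5*j + 4) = (j - 2)*(j + 4)*(j + 1)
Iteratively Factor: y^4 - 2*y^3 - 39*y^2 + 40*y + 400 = (y + 4)*(y^3 - 6*y^2 - 15*y + 100) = (y - 5)*(y + 4)*(y^2 - y - 20) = (y - 5)*(y + 4)^2*(y - 5)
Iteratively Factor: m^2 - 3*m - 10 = (m - 5)*(m + 2)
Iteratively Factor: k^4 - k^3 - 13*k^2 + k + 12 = (k - 4)*(k^3 + 3*k^2 - k - 3) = (k - 4)*(k - 1)*(k^2 + 4*k + 3) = (k - 4)*(k - 1)*(k + 1)*(k + 3)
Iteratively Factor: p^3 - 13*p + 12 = (p - 1)*(p^2 + p - 12) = (p - 1)*(p + 4)*(p - 3)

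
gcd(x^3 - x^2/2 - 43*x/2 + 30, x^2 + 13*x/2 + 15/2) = x + 5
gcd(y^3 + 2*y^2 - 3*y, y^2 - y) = y^2 - y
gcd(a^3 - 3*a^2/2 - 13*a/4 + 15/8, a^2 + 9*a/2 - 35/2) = a - 5/2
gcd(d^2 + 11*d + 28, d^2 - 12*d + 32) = 1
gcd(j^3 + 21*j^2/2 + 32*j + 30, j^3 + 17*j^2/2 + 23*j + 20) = j^2 + 9*j/2 + 5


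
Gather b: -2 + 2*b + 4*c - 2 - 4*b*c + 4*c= b*(2 - 4*c) + 8*c - 4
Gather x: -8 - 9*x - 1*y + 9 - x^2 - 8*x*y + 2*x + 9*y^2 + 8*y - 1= -x^2 + x*(-8*y - 7) + 9*y^2 + 7*y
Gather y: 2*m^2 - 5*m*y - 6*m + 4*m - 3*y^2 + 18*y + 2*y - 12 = 2*m^2 - 2*m - 3*y^2 + y*(20 - 5*m) - 12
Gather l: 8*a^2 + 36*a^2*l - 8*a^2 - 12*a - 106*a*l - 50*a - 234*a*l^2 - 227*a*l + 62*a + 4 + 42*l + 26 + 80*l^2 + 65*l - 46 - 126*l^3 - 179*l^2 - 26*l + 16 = -126*l^3 + l^2*(-234*a - 99) + l*(36*a^2 - 333*a + 81)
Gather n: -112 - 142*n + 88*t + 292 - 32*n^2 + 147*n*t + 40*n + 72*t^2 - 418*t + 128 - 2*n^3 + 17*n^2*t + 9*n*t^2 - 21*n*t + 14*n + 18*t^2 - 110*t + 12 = -2*n^3 + n^2*(17*t - 32) + n*(9*t^2 + 126*t - 88) + 90*t^2 - 440*t + 320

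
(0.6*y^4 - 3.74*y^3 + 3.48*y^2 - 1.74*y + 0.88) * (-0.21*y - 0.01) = -0.126*y^5 + 0.7794*y^4 - 0.6934*y^3 + 0.3306*y^2 - 0.1674*y - 0.0088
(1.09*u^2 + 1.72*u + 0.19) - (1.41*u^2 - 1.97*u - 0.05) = -0.32*u^2 + 3.69*u + 0.24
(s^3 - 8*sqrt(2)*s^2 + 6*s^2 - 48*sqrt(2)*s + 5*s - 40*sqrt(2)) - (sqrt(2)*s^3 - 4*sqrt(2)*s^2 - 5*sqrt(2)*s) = -sqrt(2)*s^3 + s^3 - 4*sqrt(2)*s^2 + 6*s^2 - 43*sqrt(2)*s + 5*s - 40*sqrt(2)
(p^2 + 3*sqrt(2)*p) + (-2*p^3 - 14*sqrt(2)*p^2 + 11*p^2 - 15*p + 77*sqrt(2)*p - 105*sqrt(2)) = -2*p^3 - 14*sqrt(2)*p^2 + 12*p^2 - 15*p + 80*sqrt(2)*p - 105*sqrt(2)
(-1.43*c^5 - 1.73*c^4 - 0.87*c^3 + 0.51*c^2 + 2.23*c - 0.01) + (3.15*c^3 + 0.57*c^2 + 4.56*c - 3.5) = -1.43*c^5 - 1.73*c^4 + 2.28*c^3 + 1.08*c^2 + 6.79*c - 3.51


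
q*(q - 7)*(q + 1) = q^3 - 6*q^2 - 7*q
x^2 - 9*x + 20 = (x - 5)*(x - 4)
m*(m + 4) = m^2 + 4*m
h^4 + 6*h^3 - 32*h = h*(h - 2)*(h + 4)^2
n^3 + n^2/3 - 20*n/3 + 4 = (n - 2)*(n - 2/3)*(n + 3)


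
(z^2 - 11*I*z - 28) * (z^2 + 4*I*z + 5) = z^4 - 7*I*z^3 + 21*z^2 - 167*I*z - 140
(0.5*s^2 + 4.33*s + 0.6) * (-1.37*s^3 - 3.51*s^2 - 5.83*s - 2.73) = -0.685*s^5 - 7.6871*s^4 - 18.9353*s^3 - 28.7149*s^2 - 15.3189*s - 1.638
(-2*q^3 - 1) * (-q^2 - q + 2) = 2*q^5 + 2*q^4 - 4*q^3 + q^2 + q - 2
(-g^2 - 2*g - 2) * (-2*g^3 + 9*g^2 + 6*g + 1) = 2*g^5 - 5*g^4 - 20*g^3 - 31*g^2 - 14*g - 2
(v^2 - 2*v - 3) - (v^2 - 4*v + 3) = 2*v - 6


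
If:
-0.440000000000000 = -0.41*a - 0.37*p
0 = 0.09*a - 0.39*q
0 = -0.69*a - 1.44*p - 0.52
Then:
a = 2.46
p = -1.54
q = 0.57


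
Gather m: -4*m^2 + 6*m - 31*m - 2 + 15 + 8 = -4*m^2 - 25*m + 21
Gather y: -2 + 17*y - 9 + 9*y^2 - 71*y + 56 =9*y^2 - 54*y + 45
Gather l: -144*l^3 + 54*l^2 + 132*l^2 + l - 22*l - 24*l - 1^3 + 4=-144*l^3 + 186*l^2 - 45*l + 3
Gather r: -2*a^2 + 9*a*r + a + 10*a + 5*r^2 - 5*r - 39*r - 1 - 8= -2*a^2 + 11*a + 5*r^2 + r*(9*a - 44) - 9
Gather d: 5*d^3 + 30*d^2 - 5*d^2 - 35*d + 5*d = 5*d^3 + 25*d^2 - 30*d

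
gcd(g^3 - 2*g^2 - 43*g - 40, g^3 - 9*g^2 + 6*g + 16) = g^2 - 7*g - 8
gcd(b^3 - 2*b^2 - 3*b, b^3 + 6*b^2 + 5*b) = b^2 + b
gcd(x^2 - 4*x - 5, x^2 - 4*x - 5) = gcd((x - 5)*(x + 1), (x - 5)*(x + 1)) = x^2 - 4*x - 5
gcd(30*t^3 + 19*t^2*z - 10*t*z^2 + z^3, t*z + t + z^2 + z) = t + z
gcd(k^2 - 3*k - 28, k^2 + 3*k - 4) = k + 4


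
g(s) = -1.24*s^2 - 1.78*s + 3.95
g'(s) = -2.48*s - 1.78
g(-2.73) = -0.43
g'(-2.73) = 4.99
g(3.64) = -18.96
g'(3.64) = -10.81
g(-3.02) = -1.98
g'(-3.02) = 5.71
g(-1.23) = 4.26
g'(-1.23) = 1.27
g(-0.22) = 4.28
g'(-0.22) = -1.23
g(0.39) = 3.07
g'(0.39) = -2.75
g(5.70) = -46.48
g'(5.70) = -15.92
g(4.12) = -24.43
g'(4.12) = -12.00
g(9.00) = -112.51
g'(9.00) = -24.10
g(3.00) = -12.55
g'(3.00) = -9.22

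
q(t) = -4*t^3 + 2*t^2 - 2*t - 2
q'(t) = -12*t^2 + 4*t - 2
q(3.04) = -101.97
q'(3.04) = -100.74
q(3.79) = -198.61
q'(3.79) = -159.21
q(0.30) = -2.53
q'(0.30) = -1.88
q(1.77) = -21.46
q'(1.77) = -32.51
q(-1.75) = 29.06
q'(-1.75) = -45.75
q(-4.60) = 438.86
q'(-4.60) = -274.32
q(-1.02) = 6.37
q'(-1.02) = -18.56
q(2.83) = -82.30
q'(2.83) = -86.79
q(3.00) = -98.00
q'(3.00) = -98.00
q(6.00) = -806.00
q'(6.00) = -410.00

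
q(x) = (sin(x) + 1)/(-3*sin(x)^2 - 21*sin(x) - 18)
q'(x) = (6*sin(x)*cos(x) + 21*cos(x))*(sin(x) + 1)/(-3*sin(x)^2 - 21*sin(x) - 18)^2 + cos(x)/(-3*sin(x)^2 - 21*sin(x) - 18)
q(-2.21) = -0.06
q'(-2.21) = -0.01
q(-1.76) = -0.07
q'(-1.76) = -0.00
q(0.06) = -0.06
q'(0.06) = 0.01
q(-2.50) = -0.06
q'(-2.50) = -0.01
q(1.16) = -0.05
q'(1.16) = 0.00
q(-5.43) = -0.05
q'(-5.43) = 0.00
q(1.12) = -0.05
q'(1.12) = 0.00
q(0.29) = -0.05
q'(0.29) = 0.01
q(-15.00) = -0.06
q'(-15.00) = -0.00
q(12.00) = -0.06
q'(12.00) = 0.01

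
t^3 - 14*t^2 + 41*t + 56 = (t - 8)*(t - 7)*(t + 1)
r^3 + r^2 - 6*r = r*(r - 2)*(r + 3)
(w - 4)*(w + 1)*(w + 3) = w^3 - 13*w - 12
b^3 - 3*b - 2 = (b - 2)*(b + 1)^2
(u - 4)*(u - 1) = u^2 - 5*u + 4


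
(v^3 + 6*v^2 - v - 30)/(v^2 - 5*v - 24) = (v^2 + 3*v - 10)/(v - 8)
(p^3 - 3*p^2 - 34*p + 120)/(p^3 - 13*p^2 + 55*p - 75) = (p^2 + 2*p - 24)/(p^2 - 8*p + 15)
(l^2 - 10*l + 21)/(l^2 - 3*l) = (l - 7)/l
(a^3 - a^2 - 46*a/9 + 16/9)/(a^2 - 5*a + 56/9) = (3*a^2 + 5*a - 2)/(3*a - 7)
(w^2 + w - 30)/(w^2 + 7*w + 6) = (w - 5)/(w + 1)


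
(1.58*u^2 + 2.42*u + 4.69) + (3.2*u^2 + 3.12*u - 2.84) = 4.78*u^2 + 5.54*u + 1.85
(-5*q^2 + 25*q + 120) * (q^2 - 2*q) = -5*q^4 + 35*q^3 + 70*q^2 - 240*q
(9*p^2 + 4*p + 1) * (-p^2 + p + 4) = -9*p^4 + 5*p^3 + 39*p^2 + 17*p + 4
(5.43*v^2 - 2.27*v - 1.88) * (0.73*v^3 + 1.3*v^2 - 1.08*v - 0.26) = 3.9639*v^5 + 5.4019*v^4 - 10.1878*v^3 - 1.4042*v^2 + 2.6206*v + 0.4888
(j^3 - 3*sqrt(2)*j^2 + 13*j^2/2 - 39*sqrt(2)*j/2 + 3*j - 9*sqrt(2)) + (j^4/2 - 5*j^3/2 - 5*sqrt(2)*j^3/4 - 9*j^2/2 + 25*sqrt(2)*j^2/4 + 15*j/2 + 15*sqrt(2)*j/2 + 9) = j^4/2 - 5*sqrt(2)*j^3/4 - 3*j^3/2 + 2*j^2 + 13*sqrt(2)*j^2/4 - 12*sqrt(2)*j + 21*j/2 - 9*sqrt(2) + 9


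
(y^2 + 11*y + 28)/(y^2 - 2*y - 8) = (y^2 + 11*y + 28)/(y^2 - 2*y - 8)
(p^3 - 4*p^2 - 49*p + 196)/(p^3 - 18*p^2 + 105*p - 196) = (p + 7)/(p - 7)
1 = 1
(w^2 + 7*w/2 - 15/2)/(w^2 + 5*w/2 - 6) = (w + 5)/(w + 4)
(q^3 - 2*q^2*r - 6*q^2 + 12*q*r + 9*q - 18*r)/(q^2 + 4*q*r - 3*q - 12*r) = (q^2 - 2*q*r - 3*q + 6*r)/(q + 4*r)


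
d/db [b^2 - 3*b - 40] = 2*b - 3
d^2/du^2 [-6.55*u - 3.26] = 0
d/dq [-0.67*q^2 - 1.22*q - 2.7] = -1.34*q - 1.22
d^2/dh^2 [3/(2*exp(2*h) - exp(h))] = 3*((1 - 8*exp(h))*(2*exp(h) - 1) + 2*(4*exp(h) - 1)^2)*exp(-h)/(2*exp(h) - 1)^3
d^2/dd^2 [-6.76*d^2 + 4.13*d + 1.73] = -13.5200000000000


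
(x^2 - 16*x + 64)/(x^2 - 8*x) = (x - 8)/x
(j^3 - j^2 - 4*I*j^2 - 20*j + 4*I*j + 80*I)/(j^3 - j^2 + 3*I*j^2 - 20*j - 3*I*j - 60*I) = (j - 4*I)/(j + 3*I)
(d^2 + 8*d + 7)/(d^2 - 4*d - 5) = (d + 7)/(d - 5)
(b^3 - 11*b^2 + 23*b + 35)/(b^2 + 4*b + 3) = (b^2 - 12*b + 35)/(b + 3)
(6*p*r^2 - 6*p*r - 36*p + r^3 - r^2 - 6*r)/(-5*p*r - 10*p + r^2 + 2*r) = (-6*p*r + 18*p - r^2 + 3*r)/(5*p - r)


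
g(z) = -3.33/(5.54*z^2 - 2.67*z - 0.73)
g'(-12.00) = -0.00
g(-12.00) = -0.00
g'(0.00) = -16.68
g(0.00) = 4.56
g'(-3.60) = -0.02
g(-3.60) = -0.04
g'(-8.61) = -0.00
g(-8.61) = -0.01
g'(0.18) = -2.12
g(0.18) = 3.23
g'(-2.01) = -0.11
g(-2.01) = -0.12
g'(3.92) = 0.02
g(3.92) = -0.05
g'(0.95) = 8.71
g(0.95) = -1.92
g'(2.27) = 0.16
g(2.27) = -0.15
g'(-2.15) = -0.09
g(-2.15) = -0.11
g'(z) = -3.33*(2.67 - 11.08*z)/(5.54*z^2 - 2.67*z - 0.73)^2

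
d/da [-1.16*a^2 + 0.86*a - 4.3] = 0.86 - 2.32*a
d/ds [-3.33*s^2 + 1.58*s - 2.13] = 1.58 - 6.66*s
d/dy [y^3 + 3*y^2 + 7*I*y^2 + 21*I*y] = 3*y^2 + y*(6 + 14*I) + 21*I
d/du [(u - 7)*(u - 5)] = 2*u - 12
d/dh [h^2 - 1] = 2*h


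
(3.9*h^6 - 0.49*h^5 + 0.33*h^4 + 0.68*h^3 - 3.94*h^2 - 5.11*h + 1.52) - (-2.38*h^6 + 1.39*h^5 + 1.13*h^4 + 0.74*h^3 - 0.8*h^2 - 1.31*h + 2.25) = 6.28*h^6 - 1.88*h^5 - 0.8*h^4 - 0.0599999999999999*h^3 - 3.14*h^2 - 3.8*h - 0.73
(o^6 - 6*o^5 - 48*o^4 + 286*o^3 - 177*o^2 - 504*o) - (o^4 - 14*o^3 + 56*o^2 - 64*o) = o^6 - 6*o^5 - 49*o^4 + 300*o^3 - 233*o^2 - 440*o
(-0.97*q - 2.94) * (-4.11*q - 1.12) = 3.9867*q^2 + 13.1698*q + 3.2928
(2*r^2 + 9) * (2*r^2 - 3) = 4*r^4 + 12*r^2 - 27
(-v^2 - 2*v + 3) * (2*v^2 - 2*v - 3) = -2*v^4 - 2*v^3 + 13*v^2 - 9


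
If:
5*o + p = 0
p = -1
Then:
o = 1/5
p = -1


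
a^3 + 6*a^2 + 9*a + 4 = (a + 1)^2*(a + 4)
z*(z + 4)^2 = z^3 + 8*z^2 + 16*z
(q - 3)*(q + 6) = q^2 + 3*q - 18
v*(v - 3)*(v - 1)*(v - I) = v^4 - 4*v^3 - I*v^3 + 3*v^2 + 4*I*v^2 - 3*I*v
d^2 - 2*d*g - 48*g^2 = (d - 8*g)*(d + 6*g)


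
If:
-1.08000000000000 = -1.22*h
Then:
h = 0.89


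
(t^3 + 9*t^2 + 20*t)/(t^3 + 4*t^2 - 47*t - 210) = t*(t + 4)/(t^2 - t - 42)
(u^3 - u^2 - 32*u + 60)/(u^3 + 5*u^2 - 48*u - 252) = (u^2 - 7*u + 10)/(u^2 - u - 42)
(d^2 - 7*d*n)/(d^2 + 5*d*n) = (d - 7*n)/(d + 5*n)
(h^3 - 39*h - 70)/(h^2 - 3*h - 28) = (h^2 + 7*h + 10)/(h + 4)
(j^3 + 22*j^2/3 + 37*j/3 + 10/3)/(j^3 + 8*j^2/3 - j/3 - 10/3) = (3*j^2 + 16*j + 5)/(3*j^2 + 2*j - 5)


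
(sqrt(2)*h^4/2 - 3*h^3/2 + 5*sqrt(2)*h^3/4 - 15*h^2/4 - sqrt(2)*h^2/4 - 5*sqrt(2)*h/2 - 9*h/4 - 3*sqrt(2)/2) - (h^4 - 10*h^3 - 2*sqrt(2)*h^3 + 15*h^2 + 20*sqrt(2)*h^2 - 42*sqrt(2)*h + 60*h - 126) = -h^4 + sqrt(2)*h^4/2 + 13*sqrt(2)*h^3/4 + 17*h^3/2 - 81*sqrt(2)*h^2/4 - 75*h^2/4 - 249*h/4 + 79*sqrt(2)*h/2 - 3*sqrt(2)/2 + 126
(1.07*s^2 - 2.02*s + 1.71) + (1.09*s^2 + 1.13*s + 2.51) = 2.16*s^2 - 0.89*s + 4.22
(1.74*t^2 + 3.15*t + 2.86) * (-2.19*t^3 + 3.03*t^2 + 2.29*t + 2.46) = -3.8106*t^5 - 1.6263*t^4 + 7.2657*t^3 + 20.1597*t^2 + 14.2984*t + 7.0356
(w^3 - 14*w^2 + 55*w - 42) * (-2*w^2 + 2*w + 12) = -2*w^5 + 30*w^4 - 126*w^3 + 26*w^2 + 576*w - 504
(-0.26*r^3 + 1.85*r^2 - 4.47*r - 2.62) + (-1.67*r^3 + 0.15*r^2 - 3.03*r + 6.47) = -1.93*r^3 + 2.0*r^2 - 7.5*r + 3.85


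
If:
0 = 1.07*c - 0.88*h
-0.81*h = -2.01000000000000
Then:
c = 2.04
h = 2.48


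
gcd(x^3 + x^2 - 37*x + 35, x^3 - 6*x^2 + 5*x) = x^2 - 6*x + 5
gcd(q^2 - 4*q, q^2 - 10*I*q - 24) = 1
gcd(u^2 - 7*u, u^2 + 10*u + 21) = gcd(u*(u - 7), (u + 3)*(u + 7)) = 1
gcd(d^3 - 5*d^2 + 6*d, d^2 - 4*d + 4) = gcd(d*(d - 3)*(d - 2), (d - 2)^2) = d - 2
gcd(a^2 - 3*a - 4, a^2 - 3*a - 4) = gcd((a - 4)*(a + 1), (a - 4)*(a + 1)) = a^2 - 3*a - 4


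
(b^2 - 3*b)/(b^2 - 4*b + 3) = b/(b - 1)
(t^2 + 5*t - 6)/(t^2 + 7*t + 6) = (t - 1)/(t + 1)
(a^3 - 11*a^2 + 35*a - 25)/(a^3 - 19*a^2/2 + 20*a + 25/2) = 2*(a - 1)/(2*a + 1)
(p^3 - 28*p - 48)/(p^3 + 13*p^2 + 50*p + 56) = (p - 6)/(p + 7)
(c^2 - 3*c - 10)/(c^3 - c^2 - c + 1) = (c^2 - 3*c - 10)/(c^3 - c^2 - c + 1)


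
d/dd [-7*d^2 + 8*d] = 8 - 14*d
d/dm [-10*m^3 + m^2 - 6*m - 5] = -30*m^2 + 2*m - 6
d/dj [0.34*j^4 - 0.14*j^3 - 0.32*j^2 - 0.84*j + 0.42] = 1.36*j^3 - 0.42*j^2 - 0.64*j - 0.84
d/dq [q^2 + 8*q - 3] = 2*q + 8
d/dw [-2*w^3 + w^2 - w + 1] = -6*w^2 + 2*w - 1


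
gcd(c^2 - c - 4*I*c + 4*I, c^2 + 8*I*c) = 1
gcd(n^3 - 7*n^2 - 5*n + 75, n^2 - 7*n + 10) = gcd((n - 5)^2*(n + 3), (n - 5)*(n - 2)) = n - 5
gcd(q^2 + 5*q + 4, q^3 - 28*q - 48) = q + 4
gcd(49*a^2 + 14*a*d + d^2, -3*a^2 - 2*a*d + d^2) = 1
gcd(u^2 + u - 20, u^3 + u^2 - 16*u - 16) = u - 4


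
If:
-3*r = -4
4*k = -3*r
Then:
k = -1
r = 4/3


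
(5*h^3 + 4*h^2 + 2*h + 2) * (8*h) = 40*h^4 + 32*h^3 + 16*h^2 + 16*h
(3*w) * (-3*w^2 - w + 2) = -9*w^3 - 3*w^2 + 6*w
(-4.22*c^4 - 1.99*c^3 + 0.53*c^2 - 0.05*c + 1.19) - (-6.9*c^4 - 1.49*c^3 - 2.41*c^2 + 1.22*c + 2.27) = 2.68*c^4 - 0.5*c^3 + 2.94*c^2 - 1.27*c - 1.08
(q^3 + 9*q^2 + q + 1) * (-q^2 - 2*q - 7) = -q^5 - 11*q^4 - 26*q^3 - 66*q^2 - 9*q - 7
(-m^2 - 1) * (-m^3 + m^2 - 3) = m^5 - m^4 + m^3 + 2*m^2 + 3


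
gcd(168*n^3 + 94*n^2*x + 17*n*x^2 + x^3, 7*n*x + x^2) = 7*n + x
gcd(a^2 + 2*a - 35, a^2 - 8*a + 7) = 1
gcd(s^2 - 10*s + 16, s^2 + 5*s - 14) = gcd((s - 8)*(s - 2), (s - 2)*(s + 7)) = s - 2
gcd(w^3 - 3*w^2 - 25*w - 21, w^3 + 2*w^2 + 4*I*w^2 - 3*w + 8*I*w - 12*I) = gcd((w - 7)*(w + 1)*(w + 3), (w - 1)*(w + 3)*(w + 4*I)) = w + 3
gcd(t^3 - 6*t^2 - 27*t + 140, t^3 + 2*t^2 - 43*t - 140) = t^2 - 2*t - 35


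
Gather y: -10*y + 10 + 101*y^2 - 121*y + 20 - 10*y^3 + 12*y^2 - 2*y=-10*y^3 + 113*y^2 - 133*y + 30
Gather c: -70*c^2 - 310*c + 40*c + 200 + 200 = -70*c^2 - 270*c + 400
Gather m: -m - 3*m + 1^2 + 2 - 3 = -4*m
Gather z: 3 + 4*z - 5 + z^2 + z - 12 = z^2 + 5*z - 14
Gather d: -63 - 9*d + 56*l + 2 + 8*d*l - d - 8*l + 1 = d*(8*l - 10) + 48*l - 60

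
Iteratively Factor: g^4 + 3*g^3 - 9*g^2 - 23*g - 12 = (g + 1)*(g^3 + 2*g^2 - 11*g - 12) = (g - 3)*(g + 1)*(g^2 + 5*g + 4) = (g - 3)*(g + 1)^2*(g + 4)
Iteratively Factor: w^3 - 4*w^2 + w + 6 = (w + 1)*(w^2 - 5*w + 6) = (w - 3)*(w + 1)*(w - 2)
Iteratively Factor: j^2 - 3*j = (j)*(j - 3)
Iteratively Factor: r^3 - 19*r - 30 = (r + 3)*(r^2 - 3*r - 10) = (r + 2)*(r + 3)*(r - 5)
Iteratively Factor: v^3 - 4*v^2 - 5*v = (v)*(v^2 - 4*v - 5) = v*(v + 1)*(v - 5)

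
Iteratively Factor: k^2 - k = (k)*(k - 1)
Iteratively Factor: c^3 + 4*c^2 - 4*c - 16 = (c + 4)*(c^2 - 4) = (c + 2)*(c + 4)*(c - 2)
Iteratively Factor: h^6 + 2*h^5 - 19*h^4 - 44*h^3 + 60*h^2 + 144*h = (h - 2)*(h^5 + 4*h^4 - 11*h^3 - 66*h^2 - 72*h) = (h - 2)*(h + 3)*(h^4 + h^3 - 14*h^2 - 24*h) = (h - 2)*(h + 2)*(h + 3)*(h^3 - h^2 - 12*h) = (h - 2)*(h + 2)*(h + 3)^2*(h^2 - 4*h) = h*(h - 2)*(h + 2)*(h + 3)^2*(h - 4)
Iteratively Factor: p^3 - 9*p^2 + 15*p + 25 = (p - 5)*(p^2 - 4*p - 5) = (p - 5)^2*(p + 1)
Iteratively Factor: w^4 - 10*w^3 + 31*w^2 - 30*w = (w)*(w^3 - 10*w^2 + 31*w - 30) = w*(w - 5)*(w^2 - 5*w + 6) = w*(w - 5)*(w - 2)*(w - 3)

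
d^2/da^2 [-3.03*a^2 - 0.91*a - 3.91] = -6.06000000000000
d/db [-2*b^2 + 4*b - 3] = 4 - 4*b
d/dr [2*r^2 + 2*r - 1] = 4*r + 2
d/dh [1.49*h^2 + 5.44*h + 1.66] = 2.98*h + 5.44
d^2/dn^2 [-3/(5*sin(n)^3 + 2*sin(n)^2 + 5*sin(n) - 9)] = 3*(225*sin(n)^6 + 110*sin(n)^5 - 234*sin(n)^4 + 275*sin(n)^3 - 77*sin(n)^2 - 285*sin(n) - 86)/(5*sin(n)^3 + 2*sin(n)^2 + 5*sin(n) - 9)^3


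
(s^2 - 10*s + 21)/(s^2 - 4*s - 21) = (s - 3)/(s + 3)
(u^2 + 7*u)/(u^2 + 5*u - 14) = u/(u - 2)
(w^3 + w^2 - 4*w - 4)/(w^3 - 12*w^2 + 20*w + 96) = (w^2 - w - 2)/(w^2 - 14*w + 48)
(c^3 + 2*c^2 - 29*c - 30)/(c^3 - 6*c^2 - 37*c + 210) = (c + 1)/(c - 7)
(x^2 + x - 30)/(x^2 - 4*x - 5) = (x + 6)/(x + 1)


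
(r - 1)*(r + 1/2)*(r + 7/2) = r^3 + 3*r^2 - 9*r/4 - 7/4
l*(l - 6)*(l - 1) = l^3 - 7*l^2 + 6*l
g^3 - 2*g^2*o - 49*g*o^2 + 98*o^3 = (g - 7*o)*(g - 2*o)*(g + 7*o)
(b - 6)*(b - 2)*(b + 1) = b^3 - 7*b^2 + 4*b + 12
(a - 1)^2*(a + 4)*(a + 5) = a^4 + 7*a^3 + 3*a^2 - 31*a + 20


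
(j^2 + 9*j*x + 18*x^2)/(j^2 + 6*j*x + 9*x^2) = (j + 6*x)/(j + 3*x)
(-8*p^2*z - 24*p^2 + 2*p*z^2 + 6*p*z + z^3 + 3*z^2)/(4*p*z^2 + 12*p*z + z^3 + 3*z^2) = (-2*p + z)/z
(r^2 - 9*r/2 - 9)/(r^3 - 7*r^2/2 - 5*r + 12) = (2*r^2 - 9*r - 18)/(2*r^3 - 7*r^2 - 10*r + 24)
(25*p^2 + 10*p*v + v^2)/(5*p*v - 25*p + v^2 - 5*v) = (5*p + v)/(v - 5)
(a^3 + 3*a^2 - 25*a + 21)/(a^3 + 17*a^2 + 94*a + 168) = (a^2 - 4*a + 3)/(a^2 + 10*a + 24)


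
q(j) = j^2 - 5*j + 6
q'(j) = 2*j - 5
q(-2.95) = 29.45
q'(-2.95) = -10.90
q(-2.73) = 27.10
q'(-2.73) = -10.46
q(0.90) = 2.31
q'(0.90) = -3.20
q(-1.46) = 15.43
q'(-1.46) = -7.92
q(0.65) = 3.17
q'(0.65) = -3.70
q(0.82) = 2.57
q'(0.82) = -3.36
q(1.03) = 1.91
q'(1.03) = -2.94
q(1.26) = 1.29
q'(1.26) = -2.48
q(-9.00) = 132.00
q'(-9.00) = -23.00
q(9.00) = 42.00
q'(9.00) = 13.00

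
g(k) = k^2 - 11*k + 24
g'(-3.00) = -17.00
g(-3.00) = 66.00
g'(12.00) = 13.00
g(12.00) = 36.00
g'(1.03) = -8.94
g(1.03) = 13.73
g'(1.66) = -7.68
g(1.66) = 8.50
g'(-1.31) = -13.62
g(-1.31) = 40.13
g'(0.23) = -10.54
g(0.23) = 21.52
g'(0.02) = -10.96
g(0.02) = 23.78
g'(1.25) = -8.50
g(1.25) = 11.81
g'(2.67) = -5.66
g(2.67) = 1.76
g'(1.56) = -7.88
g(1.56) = 9.27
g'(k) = 2*k - 11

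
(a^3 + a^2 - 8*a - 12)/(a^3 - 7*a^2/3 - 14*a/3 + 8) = 3*(a + 2)/(3*a - 4)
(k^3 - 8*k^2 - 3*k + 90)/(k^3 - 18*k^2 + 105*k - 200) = (k^2 - 3*k - 18)/(k^2 - 13*k + 40)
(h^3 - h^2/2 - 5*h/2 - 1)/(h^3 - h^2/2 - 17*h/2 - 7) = (2*h^2 - 3*h - 2)/(2*h^2 - 3*h - 14)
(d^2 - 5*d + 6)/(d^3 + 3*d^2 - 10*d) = (d - 3)/(d*(d + 5))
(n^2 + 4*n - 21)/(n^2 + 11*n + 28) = (n - 3)/(n + 4)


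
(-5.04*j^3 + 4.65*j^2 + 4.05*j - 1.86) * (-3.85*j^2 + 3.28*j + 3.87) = 19.404*j^5 - 34.4337*j^4 - 19.8453*j^3 + 38.4405*j^2 + 9.5727*j - 7.1982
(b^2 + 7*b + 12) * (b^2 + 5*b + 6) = b^4 + 12*b^3 + 53*b^2 + 102*b + 72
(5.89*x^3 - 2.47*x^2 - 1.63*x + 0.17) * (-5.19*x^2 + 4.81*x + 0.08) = -30.5691*x^5 + 41.1502*x^4 - 2.9498*x^3 - 8.9202*x^2 + 0.6873*x + 0.0136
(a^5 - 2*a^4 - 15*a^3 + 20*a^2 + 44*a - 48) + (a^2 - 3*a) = a^5 - 2*a^4 - 15*a^3 + 21*a^2 + 41*a - 48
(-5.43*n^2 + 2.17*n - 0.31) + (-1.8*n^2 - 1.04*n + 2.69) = -7.23*n^2 + 1.13*n + 2.38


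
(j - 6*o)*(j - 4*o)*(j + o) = j^3 - 9*j^2*o + 14*j*o^2 + 24*o^3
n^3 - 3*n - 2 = (n - 2)*(n + 1)^2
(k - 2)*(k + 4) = k^2 + 2*k - 8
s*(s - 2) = s^2 - 2*s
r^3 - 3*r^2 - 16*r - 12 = (r - 6)*(r + 1)*(r + 2)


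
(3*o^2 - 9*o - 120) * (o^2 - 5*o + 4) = 3*o^4 - 24*o^3 - 63*o^2 + 564*o - 480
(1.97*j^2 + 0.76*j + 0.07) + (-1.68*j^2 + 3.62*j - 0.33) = 0.29*j^2 + 4.38*j - 0.26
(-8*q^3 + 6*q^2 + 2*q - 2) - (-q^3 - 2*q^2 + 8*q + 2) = -7*q^3 + 8*q^2 - 6*q - 4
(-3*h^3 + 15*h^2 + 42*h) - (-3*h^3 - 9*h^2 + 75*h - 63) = 24*h^2 - 33*h + 63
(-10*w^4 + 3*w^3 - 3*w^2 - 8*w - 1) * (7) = -70*w^4 + 21*w^3 - 21*w^2 - 56*w - 7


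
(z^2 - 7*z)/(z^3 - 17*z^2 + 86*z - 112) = z/(z^2 - 10*z + 16)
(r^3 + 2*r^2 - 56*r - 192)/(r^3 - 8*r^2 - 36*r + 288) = (r + 4)/(r - 6)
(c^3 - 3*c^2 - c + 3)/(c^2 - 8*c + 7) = (c^2 - 2*c - 3)/(c - 7)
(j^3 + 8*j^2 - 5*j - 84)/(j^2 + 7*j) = j + 1 - 12/j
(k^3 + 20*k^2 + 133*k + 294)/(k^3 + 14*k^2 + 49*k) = (k + 6)/k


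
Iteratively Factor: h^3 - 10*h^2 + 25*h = (h)*(h^2 - 10*h + 25) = h*(h - 5)*(h - 5)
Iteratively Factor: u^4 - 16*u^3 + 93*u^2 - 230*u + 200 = (u - 2)*(u^3 - 14*u^2 + 65*u - 100) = (u - 5)*(u - 2)*(u^2 - 9*u + 20) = (u - 5)*(u - 4)*(u - 2)*(u - 5)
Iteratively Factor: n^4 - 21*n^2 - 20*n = (n)*(n^3 - 21*n - 20) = n*(n - 5)*(n^2 + 5*n + 4) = n*(n - 5)*(n + 4)*(n + 1)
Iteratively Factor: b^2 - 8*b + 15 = (b - 3)*(b - 5)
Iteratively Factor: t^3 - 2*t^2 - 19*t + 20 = (t - 5)*(t^2 + 3*t - 4) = (t - 5)*(t + 4)*(t - 1)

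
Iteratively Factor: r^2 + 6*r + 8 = (r + 2)*(r + 4)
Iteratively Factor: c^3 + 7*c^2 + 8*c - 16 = (c + 4)*(c^2 + 3*c - 4) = (c - 1)*(c + 4)*(c + 4)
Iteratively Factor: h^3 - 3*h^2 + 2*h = (h)*(h^2 - 3*h + 2) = h*(h - 2)*(h - 1)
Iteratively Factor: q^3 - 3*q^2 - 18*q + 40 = (q + 4)*(q^2 - 7*q + 10) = (q - 5)*(q + 4)*(q - 2)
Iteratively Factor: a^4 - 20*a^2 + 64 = (a - 4)*(a^3 + 4*a^2 - 4*a - 16) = (a - 4)*(a + 4)*(a^2 - 4) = (a - 4)*(a + 2)*(a + 4)*(a - 2)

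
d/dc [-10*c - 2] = -10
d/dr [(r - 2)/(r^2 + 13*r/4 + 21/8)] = 8*(-8*r^2 + 32*r + 73)/(64*r^4 + 416*r^3 + 1012*r^2 + 1092*r + 441)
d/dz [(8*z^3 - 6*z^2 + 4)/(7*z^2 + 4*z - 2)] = 8*(7*z^4 + 8*z^3 - 9*z^2 - 4*z - 2)/(49*z^4 + 56*z^3 - 12*z^2 - 16*z + 4)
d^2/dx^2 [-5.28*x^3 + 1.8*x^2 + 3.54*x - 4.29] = 3.6 - 31.68*x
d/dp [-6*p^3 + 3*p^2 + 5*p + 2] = -18*p^2 + 6*p + 5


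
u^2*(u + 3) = u^3 + 3*u^2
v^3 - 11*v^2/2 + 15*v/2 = v*(v - 3)*(v - 5/2)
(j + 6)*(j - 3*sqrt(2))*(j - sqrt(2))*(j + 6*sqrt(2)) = j^4 + 2*sqrt(2)*j^3 + 6*j^3 - 42*j^2 + 12*sqrt(2)*j^2 - 252*j + 36*sqrt(2)*j + 216*sqrt(2)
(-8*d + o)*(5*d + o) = -40*d^2 - 3*d*o + o^2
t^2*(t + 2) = t^3 + 2*t^2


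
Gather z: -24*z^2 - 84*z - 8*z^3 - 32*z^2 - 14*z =-8*z^3 - 56*z^2 - 98*z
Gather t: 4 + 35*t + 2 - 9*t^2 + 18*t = -9*t^2 + 53*t + 6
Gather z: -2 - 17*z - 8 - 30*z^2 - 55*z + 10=-30*z^2 - 72*z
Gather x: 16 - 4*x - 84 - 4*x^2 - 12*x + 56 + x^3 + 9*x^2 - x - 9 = x^3 + 5*x^2 - 17*x - 21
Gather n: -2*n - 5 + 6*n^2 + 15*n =6*n^2 + 13*n - 5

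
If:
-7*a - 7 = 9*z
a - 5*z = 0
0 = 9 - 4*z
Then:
No Solution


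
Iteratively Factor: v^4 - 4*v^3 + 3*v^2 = (v - 3)*(v^3 - v^2) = (v - 3)*(v - 1)*(v^2) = v*(v - 3)*(v - 1)*(v)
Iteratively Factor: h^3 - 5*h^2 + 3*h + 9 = (h - 3)*(h^2 - 2*h - 3) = (h - 3)*(h + 1)*(h - 3)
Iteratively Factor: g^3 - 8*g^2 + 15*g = (g - 3)*(g^2 - 5*g) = g*(g - 3)*(g - 5)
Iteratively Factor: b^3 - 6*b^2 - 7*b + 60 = (b + 3)*(b^2 - 9*b + 20) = (b - 4)*(b + 3)*(b - 5)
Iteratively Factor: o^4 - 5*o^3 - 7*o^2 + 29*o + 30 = (o - 5)*(o^3 - 7*o - 6) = (o - 5)*(o + 2)*(o^2 - 2*o - 3) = (o - 5)*(o + 1)*(o + 2)*(o - 3)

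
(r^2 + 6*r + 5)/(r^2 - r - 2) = (r + 5)/(r - 2)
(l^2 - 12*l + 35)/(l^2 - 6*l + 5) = (l - 7)/(l - 1)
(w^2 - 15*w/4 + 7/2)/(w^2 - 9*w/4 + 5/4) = (4*w^2 - 15*w + 14)/(4*w^2 - 9*w + 5)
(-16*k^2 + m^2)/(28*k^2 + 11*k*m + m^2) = (-4*k + m)/(7*k + m)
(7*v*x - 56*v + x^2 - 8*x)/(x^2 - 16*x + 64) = (7*v + x)/(x - 8)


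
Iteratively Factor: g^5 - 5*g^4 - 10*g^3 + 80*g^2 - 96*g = (g + 4)*(g^4 - 9*g^3 + 26*g^2 - 24*g) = (g - 2)*(g + 4)*(g^3 - 7*g^2 + 12*g) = g*(g - 2)*(g + 4)*(g^2 - 7*g + 12) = g*(g - 3)*(g - 2)*(g + 4)*(g - 4)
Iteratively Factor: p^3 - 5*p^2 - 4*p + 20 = (p + 2)*(p^2 - 7*p + 10) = (p - 5)*(p + 2)*(p - 2)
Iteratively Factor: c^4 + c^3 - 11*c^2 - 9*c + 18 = (c + 3)*(c^3 - 2*c^2 - 5*c + 6) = (c - 1)*(c + 3)*(c^2 - c - 6) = (c - 1)*(c + 2)*(c + 3)*(c - 3)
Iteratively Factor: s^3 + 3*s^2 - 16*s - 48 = (s - 4)*(s^2 + 7*s + 12) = (s - 4)*(s + 3)*(s + 4)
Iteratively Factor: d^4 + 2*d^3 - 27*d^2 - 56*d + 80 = (d - 1)*(d^3 + 3*d^2 - 24*d - 80) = (d - 5)*(d - 1)*(d^2 + 8*d + 16) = (d - 5)*(d - 1)*(d + 4)*(d + 4)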